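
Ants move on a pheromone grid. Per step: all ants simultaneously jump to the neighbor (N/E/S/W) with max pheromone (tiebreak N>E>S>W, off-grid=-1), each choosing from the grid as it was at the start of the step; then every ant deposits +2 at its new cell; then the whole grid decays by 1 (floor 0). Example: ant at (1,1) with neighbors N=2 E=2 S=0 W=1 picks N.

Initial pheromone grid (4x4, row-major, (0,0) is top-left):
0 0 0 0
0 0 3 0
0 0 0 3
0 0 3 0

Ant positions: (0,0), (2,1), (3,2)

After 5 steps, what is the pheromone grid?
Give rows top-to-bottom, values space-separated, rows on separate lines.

After step 1: ants at (0,1),(1,1),(2,2)
  0 1 0 0
  0 1 2 0
  0 0 1 2
  0 0 2 0
After step 2: ants at (1,1),(1,2),(1,2)
  0 0 0 0
  0 2 5 0
  0 0 0 1
  0 0 1 0
After step 3: ants at (1,2),(1,1),(1,1)
  0 0 0 0
  0 5 6 0
  0 0 0 0
  0 0 0 0
After step 4: ants at (1,1),(1,2),(1,2)
  0 0 0 0
  0 6 9 0
  0 0 0 0
  0 0 0 0
After step 5: ants at (1,2),(1,1),(1,1)
  0 0 0 0
  0 9 10 0
  0 0 0 0
  0 0 0 0

0 0 0 0
0 9 10 0
0 0 0 0
0 0 0 0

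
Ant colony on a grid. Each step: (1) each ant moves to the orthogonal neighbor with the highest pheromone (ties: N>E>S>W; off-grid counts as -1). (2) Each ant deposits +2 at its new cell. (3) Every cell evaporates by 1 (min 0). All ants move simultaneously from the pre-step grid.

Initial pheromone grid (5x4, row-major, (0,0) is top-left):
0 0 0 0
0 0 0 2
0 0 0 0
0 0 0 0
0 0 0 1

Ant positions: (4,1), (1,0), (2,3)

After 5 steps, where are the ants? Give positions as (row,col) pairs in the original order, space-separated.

Step 1: ant0:(4,1)->N->(3,1) | ant1:(1,0)->N->(0,0) | ant2:(2,3)->N->(1,3)
  grid max=3 at (1,3)
Step 2: ant0:(3,1)->N->(2,1) | ant1:(0,0)->E->(0,1) | ant2:(1,3)->N->(0,3)
  grid max=2 at (1,3)
Step 3: ant0:(2,1)->N->(1,1) | ant1:(0,1)->E->(0,2) | ant2:(0,3)->S->(1,3)
  grid max=3 at (1,3)
Step 4: ant0:(1,1)->N->(0,1) | ant1:(0,2)->E->(0,3) | ant2:(1,3)->N->(0,3)
  grid max=3 at (0,3)
Step 5: ant0:(0,1)->E->(0,2) | ant1:(0,3)->S->(1,3) | ant2:(0,3)->S->(1,3)
  grid max=5 at (1,3)

(0,2) (1,3) (1,3)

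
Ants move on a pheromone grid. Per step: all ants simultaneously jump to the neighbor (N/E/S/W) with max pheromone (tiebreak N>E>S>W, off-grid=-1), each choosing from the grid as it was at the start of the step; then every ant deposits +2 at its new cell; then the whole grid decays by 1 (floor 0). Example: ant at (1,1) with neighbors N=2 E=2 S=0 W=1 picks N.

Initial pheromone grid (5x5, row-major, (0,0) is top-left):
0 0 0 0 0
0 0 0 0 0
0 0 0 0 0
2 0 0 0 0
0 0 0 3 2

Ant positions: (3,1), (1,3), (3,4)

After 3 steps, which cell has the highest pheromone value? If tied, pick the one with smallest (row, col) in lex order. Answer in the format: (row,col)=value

Answer: (3,0)=3

Derivation:
Step 1: ant0:(3,1)->W->(3,0) | ant1:(1,3)->N->(0,3) | ant2:(3,4)->S->(4,4)
  grid max=3 at (3,0)
Step 2: ant0:(3,0)->N->(2,0) | ant1:(0,3)->E->(0,4) | ant2:(4,4)->W->(4,3)
  grid max=3 at (4,3)
Step 3: ant0:(2,0)->S->(3,0) | ant1:(0,4)->S->(1,4) | ant2:(4,3)->E->(4,4)
  grid max=3 at (3,0)
Final grid:
  0 0 0 0 0
  0 0 0 0 1
  0 0 0 0 0
  3 0 0 0 0
  0 0 0 2 3
Max pheromone 3 at (3,0)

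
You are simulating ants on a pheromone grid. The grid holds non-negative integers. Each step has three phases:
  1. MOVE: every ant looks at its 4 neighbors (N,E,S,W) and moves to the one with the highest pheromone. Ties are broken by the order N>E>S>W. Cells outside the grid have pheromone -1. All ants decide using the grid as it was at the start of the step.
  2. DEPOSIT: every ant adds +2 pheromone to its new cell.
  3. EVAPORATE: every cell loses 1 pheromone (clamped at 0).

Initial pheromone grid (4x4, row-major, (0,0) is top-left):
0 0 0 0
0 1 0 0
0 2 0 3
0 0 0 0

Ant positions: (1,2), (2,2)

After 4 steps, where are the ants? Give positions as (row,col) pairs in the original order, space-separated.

Step 1: ant0:(1,2)->W->(1,1) | ant1:(2,2)->E->(2,3)
  grid max=4 at (2,3)
Step 2: ant0:(1,1)->S->(2,1) | ant1:(2,3)->N->(1,3)
  grid max=3 at (2,3)
Step 3: ant0:(2,1)->N->(1,1) | ant1:(1,3)->S->(2,3)
  grid max=4 at (2,3)
Step 4: ant0:(1,1)->S->(2,1) | ant1:(2,3)->N->(1,3)
  grid max=3 at (2,3)

(2,1) (1,3)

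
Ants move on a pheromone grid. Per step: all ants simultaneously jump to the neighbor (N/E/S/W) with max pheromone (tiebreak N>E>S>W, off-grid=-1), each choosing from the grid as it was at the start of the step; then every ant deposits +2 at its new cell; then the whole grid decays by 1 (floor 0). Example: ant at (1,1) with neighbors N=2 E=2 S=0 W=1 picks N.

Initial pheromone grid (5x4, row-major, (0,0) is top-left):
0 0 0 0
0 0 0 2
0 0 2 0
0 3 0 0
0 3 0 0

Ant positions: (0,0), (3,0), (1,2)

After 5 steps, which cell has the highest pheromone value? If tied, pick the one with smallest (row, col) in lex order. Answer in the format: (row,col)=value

Answer: (1,3)=5

Derivation:
Step 1: ant0:(0,0)->E->(0,1) | ant1:(3,0)->E->(3,1) | ant2:(1,2)->E->(1,3)
  grid max=4 at (3,1)
Step 2: ant0:(0,1)->E->(0,2) | ant1:(3,1)->S->(4,1) | ant2:(1,3)->N->(0,3)
  grid max=3 at (3,1)
Step 3: ant0:(0,2)->E->(0,3) | ant1:(4,1)->N->(3,1) | ant2:(0,3)->S->(1,3)
  grid max=4 at (3,1)
Step 4: ant0:(0,3)->S->(1,3) | ant1:(3,1)->S->(4,1) | ant2:(1,3)->N->(0,3)
  grid max=4 at (1,3)
Step 5: ant0:(1,3)->N->(0,3) | ant1:(4,1)->N->(3,1) | ant2:(0,3)->S->(1,3)
  grid max=5 at (1,3)
Final grid:
  0 0 0 4
  0 0 0 5
  0 0 0 0
  0 4 0 0
  0 2 0 0
Max pheromone 5 at (1,3)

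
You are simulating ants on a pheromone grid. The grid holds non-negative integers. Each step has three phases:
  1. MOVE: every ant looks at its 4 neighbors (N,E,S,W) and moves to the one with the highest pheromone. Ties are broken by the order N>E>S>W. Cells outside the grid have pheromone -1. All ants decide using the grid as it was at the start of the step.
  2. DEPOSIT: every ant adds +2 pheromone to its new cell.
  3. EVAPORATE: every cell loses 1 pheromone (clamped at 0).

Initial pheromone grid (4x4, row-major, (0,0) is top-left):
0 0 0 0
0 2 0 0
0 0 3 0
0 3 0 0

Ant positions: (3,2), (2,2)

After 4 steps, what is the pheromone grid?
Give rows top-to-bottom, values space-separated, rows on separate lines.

After step 1: ants at (2,2),(1,2)
  0 0 0 0
  0 1 1 0
  0 0 4 0
  0 2 0 0
After step 2: ants at (1,2),(2,2)
  0 0 0 0
  0 0 2 0
  0 0 5 0
  0 1 0 0
After step 3: ants at (2,2),(1,2)
  0 0 0 0
  0 0 3 0
  0 0 6 0
  0 0 0 0
After step 4: ants at (1,2),(2,2)
  0 0 0 0
  0 0 4 0
  0 0 7 0
  0 0 0 0

0 0 0 0
0 0 4 0
0 0 7 0
0 0 0 0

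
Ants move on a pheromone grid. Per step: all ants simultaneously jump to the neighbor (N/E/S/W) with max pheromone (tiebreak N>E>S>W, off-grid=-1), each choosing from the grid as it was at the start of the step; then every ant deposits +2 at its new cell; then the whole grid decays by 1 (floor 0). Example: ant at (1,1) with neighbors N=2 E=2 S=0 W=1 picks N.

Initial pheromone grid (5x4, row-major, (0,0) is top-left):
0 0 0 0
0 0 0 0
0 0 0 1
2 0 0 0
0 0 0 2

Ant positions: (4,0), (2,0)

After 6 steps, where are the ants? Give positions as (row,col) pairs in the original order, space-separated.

Step 1: ant0:(4,0)->N->(3,0) | ant1:(2,0)->S->(3,0)
  grid max=5 at (3,0)
Step 2: ant0:(3,0)->N->(2,0) | ant1:(3,0)->N->(2,0)
  grid max=4 at (3,0)
Step 3: ant0:(2,0)->S->(3,0) | ant1:(2,0)->S->(3,0)
  grid max=7 at (3,0)
Step 4: ant0:(3,0)->N->(2,0) | ant1:(3,0)->N->(2,0)
  grid max=6 at (3,0)
Step 5: ant0:(2,0)->S->(3,0) | ant1:(2,0)->S->(3,0)
  grid max=9 at (3,0)
Step 6: ant0:(3,0)->N->(2,0) | ant1:(3,0)->N->(2,0)
  grid max=8 at (3,0)

(2,0) (2,0)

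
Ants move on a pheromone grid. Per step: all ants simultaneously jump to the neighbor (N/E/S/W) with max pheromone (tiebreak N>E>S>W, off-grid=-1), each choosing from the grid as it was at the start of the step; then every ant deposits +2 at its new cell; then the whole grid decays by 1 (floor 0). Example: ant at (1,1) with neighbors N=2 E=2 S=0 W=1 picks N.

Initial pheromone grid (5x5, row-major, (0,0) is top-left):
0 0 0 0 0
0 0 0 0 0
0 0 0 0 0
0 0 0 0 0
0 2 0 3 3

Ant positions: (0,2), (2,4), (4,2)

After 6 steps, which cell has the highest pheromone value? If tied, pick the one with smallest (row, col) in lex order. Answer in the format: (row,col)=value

Step 1: ant0:(0,2)->E->(0,3) | ant1:(2,4)->N->(1,4) | ant2:(4,2)->E->(4,3)
  grid max=4 at (4,3)
Step 2: ant0:(0,3)->E->(0,4) | ant1:(1,4)->N->(0,4) | ant2:(4,3)->E->(4,4)
  grid max=3 at (0,4)
Step 3: ant0:(0,4)->S->(1,4) | ant1:(0,4)->S->(1,4) | ant2:(4,4)->W->(4,3)
  grid max=4 at (4,3)
Step 4: ant0:(1,4)->N->(0,4) | ant1:(1,4)->N->(0,4) | ant2:(4,3)->E->(4,4)
  grid max=5 at (0,4)
Step 5: ant0:(0,4)->S->(1,4) | ant1:(0,4)->S->(1,4) | ant2:(4,4)->W->(4,3)
  grid max=5 at (1,4)
Step 6: ant0:(1,4)->N->(0,4) | ant1:(1,4)->N->(0,4) | ant2:(4,3)->E->(4,4)
  grid max=7 at (0,4)
Final grid:
  0 0 0 0 7
  0 0 0 0 4
  0 0 0 0 0
  0 0 0 0 0
  0 0 0 3 3
Max pheromone 7 at (0,4)

Answer: (0,4)=7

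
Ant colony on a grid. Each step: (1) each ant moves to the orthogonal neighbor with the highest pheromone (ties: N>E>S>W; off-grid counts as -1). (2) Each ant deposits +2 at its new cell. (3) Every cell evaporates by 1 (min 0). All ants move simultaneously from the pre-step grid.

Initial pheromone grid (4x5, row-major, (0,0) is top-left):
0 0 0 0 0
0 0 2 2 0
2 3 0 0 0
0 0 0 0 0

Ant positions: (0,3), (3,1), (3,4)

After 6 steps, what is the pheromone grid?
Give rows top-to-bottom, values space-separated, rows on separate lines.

After step 1: ants at (1,3),(2,1),(2,4)
  0 0 0 0 0
  0 0 1 3 0
  1 4 0 0 1
  0 0 0 0 0
After step 2: ants at (1,2),(2,0),(1,4)
  0 0 0 0 0
  0 0 2 2 1
  2 3 0 0 0
  0 0 0 0 0
After step 3: ants at (1,3),(2,1),(1,3)
  0 0 0 0 0
  0 0 1 5 0
  1 4 0 0 0
  0 0 0 0 0
After step 4: ants at (1,2),(2,0),(1,2)
  0 0 0 0 0
  0 0 4 4 0
  2 3 0 0 0
  0 0 0 0 0
After step 5: ants at (1,3),(2,1),(1,3)
  0 0 0 0 0
  0 0 3 7 0
  1 4 0 0 0
  0 0 0 0 0
After step 6: ants at (1,2),(2,0),(1,2)
  0 0 0 0 0
  0 0 6 6 0
  2 3 0 0 0
  0 0 0 0 0

0 0 0 0 0
0 0 6 6 0
2 3 0 0 0
0 0 0 0 0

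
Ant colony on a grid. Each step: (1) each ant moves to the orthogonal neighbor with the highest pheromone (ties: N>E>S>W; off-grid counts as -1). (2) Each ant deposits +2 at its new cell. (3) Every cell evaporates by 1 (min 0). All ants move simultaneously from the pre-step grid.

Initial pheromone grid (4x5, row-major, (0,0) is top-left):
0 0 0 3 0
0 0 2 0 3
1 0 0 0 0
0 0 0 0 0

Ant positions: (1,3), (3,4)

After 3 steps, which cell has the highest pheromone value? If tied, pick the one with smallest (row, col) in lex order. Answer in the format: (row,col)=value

Answer: (1,4)=4

Derivation:
Step 1: ant0:(1,3)->N->(0,3) | ant1:(3,4)->N->(2,4)
  grid max=4 at (0,3)
Step 2: ant0:(0,3)->E->(0,4) | ant1:(2,4)->N->(1,4)
  grid max=3 at (0,3)
Step 3: ant0:(0,4)->S->(1,4) | ant1:(1,4)->N->(0,4)
  grid max=4 at (1,4)
Final grid:
  0 0 0 2 2
  0 0 0 0 4
  0 0 0 0 0
  0 0 0 0 0
Max pheromone 4 at (1,4)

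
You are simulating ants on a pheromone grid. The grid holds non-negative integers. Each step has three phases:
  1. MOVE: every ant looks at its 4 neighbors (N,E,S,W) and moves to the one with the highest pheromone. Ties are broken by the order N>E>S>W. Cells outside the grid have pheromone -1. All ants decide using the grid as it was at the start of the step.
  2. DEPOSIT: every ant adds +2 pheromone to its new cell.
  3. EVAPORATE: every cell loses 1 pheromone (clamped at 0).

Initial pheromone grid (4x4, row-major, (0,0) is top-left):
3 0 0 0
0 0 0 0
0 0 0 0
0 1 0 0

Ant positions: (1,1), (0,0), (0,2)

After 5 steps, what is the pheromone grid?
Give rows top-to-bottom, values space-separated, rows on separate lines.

After step 1: ants at (0,1),(0,1),(0,3)
  2 3 0 1
  0 0 0 0
  0 0 0 0
  0 0 0 0
After step 2: ants at (0,0),(0,0),(1,3)
  5 2 0 0
  0 0 0 1
  0 0 0 0
  0 0 0 0
After step 3: ants at (0,1),(0,1),(0,3)
  4 5 0 1
  0 0 0 0
  0 0 0 0
  0 0 0 0
After step 4: ants at (0,0),(0,0),(1,3)
  7 4 0 0
  0 0 0 1
  0 0 0 0
  0 0 0 0
After step 5: ants at (0,1),(0,1),(0,3)
  6 7 0 1
  0 0 0 0
  0 0 0 0
  0 0 0 0

6 7 0 1
0 0 0 0
0 0 0 0
0 0 0 0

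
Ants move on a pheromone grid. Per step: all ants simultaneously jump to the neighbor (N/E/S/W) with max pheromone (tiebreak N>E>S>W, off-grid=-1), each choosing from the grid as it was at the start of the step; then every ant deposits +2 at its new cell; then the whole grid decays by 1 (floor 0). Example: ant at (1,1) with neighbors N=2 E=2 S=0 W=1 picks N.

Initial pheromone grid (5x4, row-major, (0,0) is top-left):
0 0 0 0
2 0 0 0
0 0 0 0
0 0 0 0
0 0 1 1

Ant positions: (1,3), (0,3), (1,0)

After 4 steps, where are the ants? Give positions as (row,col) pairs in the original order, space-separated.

Step 1: ant0:(1,3)->N->(0,3) | ant1:(0,3)->S->(1,3) | ant2:(1,0)->N->(0,0)
  grid max=1 at (0,0)
Step 2: ant0:(0,3)->S->(1,3) | ant1:(1,3)->N->(0,3) | ant2:(0,0)->S->(1,0)
  grid max=2 at (0,3)
Step 3: ant0:(1,3)->N->(0,3) | ant1:(0,3)->S->(1,3) | ant2:(1,0)->N->(0,0)
  grid max=3 at (0,3)
Step 4: ant0:(0,3)->S->(1,3) | ant1:(1,3)->N->(0,3) | ant2:(0,0)->S->(1,0)
  grid max=4 at (0,3)

(1,3) (0,3) (1,0)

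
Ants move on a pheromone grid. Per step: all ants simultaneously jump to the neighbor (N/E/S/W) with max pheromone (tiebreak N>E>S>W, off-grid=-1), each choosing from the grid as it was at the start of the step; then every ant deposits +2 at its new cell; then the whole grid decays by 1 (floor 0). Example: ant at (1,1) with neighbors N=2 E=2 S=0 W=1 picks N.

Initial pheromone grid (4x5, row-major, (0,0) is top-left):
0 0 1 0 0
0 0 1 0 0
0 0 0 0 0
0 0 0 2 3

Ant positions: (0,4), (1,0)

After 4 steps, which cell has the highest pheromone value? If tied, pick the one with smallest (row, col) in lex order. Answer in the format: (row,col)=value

Answer: (0,3)=1

Derivation:
Step 1: ant0:(0,4)->S->(1,4) | ant1:(1,0)->N->(0,0)
  grid max=2 at (3,4)
Step 2: ant0:(1,4)->N->(0,4) | ant1:(0,0)->E->(0,1)
  grid max=1 at (0,1)
Step 3: ant0:(0,4)->S->(1,4) | ant1:(0,1)->E->(0,2)
  grid max=1 at (0,2)
Step 4: ant0:(1,4)->N->(0,4) | ant1:(0,2)->E->(0,3)
  grid max=1 at (0,3)
Final grid:
  0 0 0 1 1
  0 0 0 0 0
  0 0 0 0 0
  0 0 0 0 0
Max pheromone 1 at (0,3)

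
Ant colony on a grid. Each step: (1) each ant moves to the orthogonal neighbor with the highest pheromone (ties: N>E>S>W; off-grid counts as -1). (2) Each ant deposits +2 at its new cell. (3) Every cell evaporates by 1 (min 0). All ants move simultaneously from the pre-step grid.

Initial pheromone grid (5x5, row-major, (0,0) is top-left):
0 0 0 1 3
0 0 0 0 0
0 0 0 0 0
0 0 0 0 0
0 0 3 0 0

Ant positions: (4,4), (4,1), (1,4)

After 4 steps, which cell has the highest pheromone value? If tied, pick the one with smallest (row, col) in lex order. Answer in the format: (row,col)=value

Answer: (0,4)=5

Derivation:
Step 1: ant0:(4,4)->N->(3,4) | ant1:(4,1)->E->(4,2) | ant2:(1,4)->N->(0,4)
  grid max=4 at (0,4)
Step 2: ant0:(3,4)->N->(2,4) | ant1:(4,2)->N->(3,2) | ant2:(0,4)->S->(1,4)
  grid max=3 at (0,4)
Step 3: ant0:(2,4)->N->(1,4) | ant1:(3,2)->S->(4,2) | ant2:(1,4)->N->(0,4)
  grid max=4 at (0,4)
Step 4: ant0:(1,4)->N->(0,4) | ant1:(4,2)->N->(3,2) | ant2:(0,4)->S->(1,4)
  grid max=5 at (0,4)
Final grid:
  0 0 0 0 5
  0 0 0 0 3
  0 0 0 0 0
  0 0 1 0 0
  0 0 3 0 0
Max pheromone 5 at (0,4)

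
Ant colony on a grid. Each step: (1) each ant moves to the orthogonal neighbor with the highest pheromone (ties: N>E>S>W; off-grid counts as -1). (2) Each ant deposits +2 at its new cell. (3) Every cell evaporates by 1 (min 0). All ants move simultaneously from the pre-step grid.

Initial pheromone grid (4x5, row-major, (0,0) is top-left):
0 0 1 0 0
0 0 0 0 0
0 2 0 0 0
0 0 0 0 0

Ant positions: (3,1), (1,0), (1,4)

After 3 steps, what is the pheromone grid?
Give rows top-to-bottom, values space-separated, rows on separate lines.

After step 1: ants at (2,1),(0,0),(0,4)
  1 0 0 0 1
  0 0 0 0 0
  0 3 0 0 0
  0 0 0 0 0
After step 2: ants at (1,1),(0,1),(1,4)
  0 1 0 0 0
  0 1 0 0 1
  0 2 0 0 0
  0 0 0 0 0
After step 3: ants at (2,1),(1,1),(0,4)
  0 0 0 0 1
  0 2 0 0 0
  0 3 0 0 0
  0 0 0 0 0

0 0 0 0 1
0 2 0 0 0
0 3 0 0 0
0 0 0 0 0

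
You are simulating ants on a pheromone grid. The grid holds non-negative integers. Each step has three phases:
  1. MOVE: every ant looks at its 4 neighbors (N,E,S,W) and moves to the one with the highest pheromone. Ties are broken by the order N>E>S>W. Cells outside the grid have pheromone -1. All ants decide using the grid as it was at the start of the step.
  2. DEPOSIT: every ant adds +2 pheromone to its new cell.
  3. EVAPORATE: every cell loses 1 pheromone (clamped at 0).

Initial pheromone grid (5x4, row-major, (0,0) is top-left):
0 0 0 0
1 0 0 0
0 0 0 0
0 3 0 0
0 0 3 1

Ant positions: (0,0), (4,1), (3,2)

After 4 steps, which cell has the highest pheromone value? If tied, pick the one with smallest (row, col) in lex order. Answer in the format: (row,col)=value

Answer: (3,1)=3

Derivation:
Step 1: ant0:(0,0)->S->(1,0) | ant1:(4,1)->N->(3,1) | ant2:(3,2)->S->(4,2)
  grid max=4 at (3,1)
Step 2: ant0:(1,0)->N->(0,0) | ant1:(3,1)->N->(2,1) | ant2:(4,2)->N->(3,2)
  grid max=3 at (3,1)
Step 3: ant0:(0,0)->S->(1,0) | ant1:(2,1)->S->(3,1) | ant2:(3,2)->S->(4,2)
  grid max=4 at (3,1)
Step 4: ant0:(1,0)->N->(0,0) | ant1:(3,1)->N->(2,1) | ant2:(4,2)->N->(3,2)
  grid max=3 at (3,1)
Final grid:
  1 0 0 0
  1 0 0 0
  0 1 0 0
  0 3 1 0
  0 0 3 0
Max pheromone 3 at (3,1)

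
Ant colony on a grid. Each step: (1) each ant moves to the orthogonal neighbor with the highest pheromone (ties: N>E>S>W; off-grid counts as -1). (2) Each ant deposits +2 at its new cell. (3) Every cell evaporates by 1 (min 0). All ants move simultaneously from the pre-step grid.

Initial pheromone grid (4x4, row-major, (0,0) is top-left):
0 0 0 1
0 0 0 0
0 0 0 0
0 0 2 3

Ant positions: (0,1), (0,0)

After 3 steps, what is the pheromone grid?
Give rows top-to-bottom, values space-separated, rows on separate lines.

After step 1: ants at (0,2),(0,1)
  0 1 1 0
  0 0 0 0
  0 0 0 0
  0 0 1 2
After step 2: ants at (0,1),(0,2)
  0 2 2 0
  0 0 0 0
  0 0 0 0
  0 0 0 1
After step 3: ants at (0,2),(0,1)
  0 3 3 0
  0 0 0 0
  0 0 0 0
  0 0 0 0

0 3 3 0
0 0 0 0
0 0 0 0
0 0 0 0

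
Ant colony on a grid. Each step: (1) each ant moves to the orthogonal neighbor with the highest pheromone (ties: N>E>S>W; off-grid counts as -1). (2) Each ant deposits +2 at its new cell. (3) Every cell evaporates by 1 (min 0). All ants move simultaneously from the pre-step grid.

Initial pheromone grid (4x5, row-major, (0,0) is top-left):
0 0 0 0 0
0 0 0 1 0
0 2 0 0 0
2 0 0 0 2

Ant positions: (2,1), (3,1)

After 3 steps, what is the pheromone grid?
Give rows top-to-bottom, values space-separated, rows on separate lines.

After step 1: ants at (1,1),(2,1)
  0 0 0 0 0
  0 1 0 0 0
  0 3 0 0 0
  1 0 0 0 1
After step 2: ants at (2,1),(1,1)
  0 0 0 0 0
  0 2 0 0 0
  0 4 0 0 0
  0 0 0 0 0
After step 3: ants at (1,1),(2,1)
  0 0 0 0 0
  0 3 0 0 0
  0 5 0 0 0
  0 0 0 0 0

0 0 0 0 0
0 3 0 0 0
0 5 0 0 0
0 0 0 0 0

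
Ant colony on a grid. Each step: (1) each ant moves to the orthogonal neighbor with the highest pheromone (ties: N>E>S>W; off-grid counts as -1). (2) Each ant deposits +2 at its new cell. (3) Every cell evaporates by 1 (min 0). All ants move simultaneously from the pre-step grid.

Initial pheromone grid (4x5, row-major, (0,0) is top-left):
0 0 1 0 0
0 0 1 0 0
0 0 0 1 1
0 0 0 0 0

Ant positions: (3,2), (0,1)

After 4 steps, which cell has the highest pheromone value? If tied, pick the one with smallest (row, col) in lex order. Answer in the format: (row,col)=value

Answer: (0,2)=3

Derivation:
Step 1: ant0:(3,2)->N->(2,2) | ant1:(0,1)->E->(0,2)
  grid max=2 at (0,2)
Step 2: ant0:(2,2)->N->(1,2) | ant1:(0,2)->E->(0,3)
  grid max=1 at (0,2)
Step 3: ant0:(1,2)->N->(0,2) | ant1:(0,3)->W->(0,2)
  grid max=4 at (0,2)
Step 4: ant0:(0,2)->E->(0,3) | ant1:(0,2)->E->(0,3)
  grid max=3 at (0,2)
Final grid:
  0 0 3 3 0
  0 0 0 0 0
  0 0 0 0 0
  0 0 0 0 0
Max pheromone 3 at (0,2)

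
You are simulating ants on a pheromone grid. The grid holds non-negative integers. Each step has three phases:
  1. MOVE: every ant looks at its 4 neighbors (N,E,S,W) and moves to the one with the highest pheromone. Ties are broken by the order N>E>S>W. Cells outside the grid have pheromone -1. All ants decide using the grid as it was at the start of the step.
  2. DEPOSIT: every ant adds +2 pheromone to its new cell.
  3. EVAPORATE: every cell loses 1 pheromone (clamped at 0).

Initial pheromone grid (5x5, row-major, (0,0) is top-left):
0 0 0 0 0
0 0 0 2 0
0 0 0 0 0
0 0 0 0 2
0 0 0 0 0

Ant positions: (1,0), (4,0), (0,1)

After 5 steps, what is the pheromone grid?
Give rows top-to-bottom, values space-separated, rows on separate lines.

After step 1: ants at (0,0),(3,0),(0,2)
  1 0 1 0 0
  0 0 0 1 0
  0 0 0 0 0
  1 0 0 0 1
  0 0 0 0 0
After step 2: ants at (0,1),(2,0),(0,3)
  0 1 0 1 0
  0 0 0 0 0
  1 0 0 0 0
  0 0 0 0 0
  0 0 0 0 0
After step 3: ants at (0,2),(1,0),(0,4)
  0 0 1 0 1
  1 0 0 0 0
  0 0 0 0 0
  0 0 0 0 0
  0 0 0 0 0
After step 4: ants at (0,3),(0,0),(1,4)
  1 0 0 1 0
  0 0 0 0 1
  0 0 0 0 0
  0 0 0 0 0
  0 0 0 0 0
After step 5: ants at (0,4),(0,1),(0,4)
  0 1 0 0 3
  0 0 0 0 0
  0 0 0 0 0
  0 0 0 0 0
  0 0 0 0 0

0 1 0 0 3
0 0 0 0 0
0 0 0 0 0
0 0 0 0 0
0 0 0 0 0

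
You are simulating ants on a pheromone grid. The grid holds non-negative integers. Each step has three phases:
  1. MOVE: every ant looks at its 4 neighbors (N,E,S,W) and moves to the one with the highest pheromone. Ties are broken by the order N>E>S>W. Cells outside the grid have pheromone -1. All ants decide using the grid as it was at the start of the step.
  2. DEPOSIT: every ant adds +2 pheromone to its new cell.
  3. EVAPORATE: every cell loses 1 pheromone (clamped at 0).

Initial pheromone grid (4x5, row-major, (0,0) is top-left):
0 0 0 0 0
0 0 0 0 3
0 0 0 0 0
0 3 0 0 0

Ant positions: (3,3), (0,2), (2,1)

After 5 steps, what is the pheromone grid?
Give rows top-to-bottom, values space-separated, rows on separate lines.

After step 1: ants at (2,3),(0,3),(3,1)
  0 0 0 1 0
  0 0 0 0 2
  0 0 0 1 0
  0 4 0 0 0
After step 2: ants at (1,3),(0,4),(2,1)
  0 0 0 0 1
  0 0 0 1 1
  0 1 0 0 0
  0 3 0 0 0
After step 3: ants at (1,4),(1,4),(3,1)
  0 0 0 0 0
  0 0 0 0 4
  0 0 0 0 0
  0 4 0 0 0
After step 4: ants at (0,4),(0,4),(2,1)
  0 0 0 0 3
  0 0 0 0 3
  0 1 0 0 0
  0 3 0 0 0
After step 5: ants at (1,4),(1,4),(3,1)
  0 0 0 0 2
  0 0 0 0 6
  0 0 0 0 0
  0 4 0 0 0

0 0 0 0 2
0 0 0 0 6
0 0 0 0 0
0 4 0 0 0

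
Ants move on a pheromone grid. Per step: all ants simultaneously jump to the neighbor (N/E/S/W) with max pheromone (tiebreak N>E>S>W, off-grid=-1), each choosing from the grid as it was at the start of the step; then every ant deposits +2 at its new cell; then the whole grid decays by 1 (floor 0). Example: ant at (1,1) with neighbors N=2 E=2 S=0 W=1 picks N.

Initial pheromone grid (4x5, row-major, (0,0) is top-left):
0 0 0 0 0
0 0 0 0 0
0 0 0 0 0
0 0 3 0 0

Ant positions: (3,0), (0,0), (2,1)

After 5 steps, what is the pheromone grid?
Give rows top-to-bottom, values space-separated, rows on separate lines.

After step 1: ants at (2,0),(0,1),(1,1)
  0 1 0 0 0
  0 1 0 0 0
  1 0 0 0 0
  0 0 2 0 0
After step 2: ants at (1,0),(1,1),(0,1)
  0 2 0 0 0
  1 2 0 0 0
  0 0 0 0 0
  0 0 1 0 0
After step 3: ants at (1,1),(0,1),(1,1)
  0 3 0 0 0
  0 5 0 0 0
  0 0 0 0 0
  0 0 0 0 0
After step 4: ants at (0,1),(1,1),(0,1)
  0 6 0 0 0
  0 6 0 0 0
  0 0 0 0 0
  0 0 0 0 0
After step 5: ants at (1,1),(0,1),(1,1)
  0 7 0 0 0
  0 9 0 0 0
  0 0 0 0 0
  0 0 0 0 0

0 7 0 0 0
0 9 0 0 0
0 0 0 0 0
0 0 0 0 0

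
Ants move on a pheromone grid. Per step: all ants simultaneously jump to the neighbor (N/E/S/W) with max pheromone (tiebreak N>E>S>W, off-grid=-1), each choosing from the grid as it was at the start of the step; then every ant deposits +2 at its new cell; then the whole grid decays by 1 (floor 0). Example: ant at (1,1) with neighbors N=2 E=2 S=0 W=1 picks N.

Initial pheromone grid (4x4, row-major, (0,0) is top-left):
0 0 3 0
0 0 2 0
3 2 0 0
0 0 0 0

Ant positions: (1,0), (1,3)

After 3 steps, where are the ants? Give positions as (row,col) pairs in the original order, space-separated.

Step 1: ant0:(1,0)->S->(2,0) | ant1:(1,3)->W->(1,2)
  grid max=4 at (2,0)
Step 2: ant0:(2,0)->E->(2,1) | ant1:(1,2)->N->(0,2)
  grid max=3 at (0,2)
Step 3: ant0:(2,1)->W->(2,0) | ant1:(0,2)->S->(1,2)
  grid max=4 at (2,0)

(2,0) (1,2)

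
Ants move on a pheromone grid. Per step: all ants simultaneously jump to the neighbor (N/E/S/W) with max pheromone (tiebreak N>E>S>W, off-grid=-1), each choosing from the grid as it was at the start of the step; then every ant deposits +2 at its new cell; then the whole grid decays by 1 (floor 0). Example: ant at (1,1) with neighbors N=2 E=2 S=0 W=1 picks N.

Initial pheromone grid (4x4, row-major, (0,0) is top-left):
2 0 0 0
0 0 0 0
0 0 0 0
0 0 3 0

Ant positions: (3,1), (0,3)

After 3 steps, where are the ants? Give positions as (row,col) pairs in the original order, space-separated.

Step 1: ant0:(3,1)->E->(3,2) | ant1:(0,3)->S->(1,3)
  grid max=4 at (3,2)
Step 2: ant0:(3,2)->N->(2,2) | ant1:(1,3)->N->(0,3)
  grid max=3 at (3,2)
Step 3: ant0:(2,2)->S->(3,2) | ant1:(0,3)->S->(1,3)
  grid max=4 at (3,2)

(3,2) (1,3)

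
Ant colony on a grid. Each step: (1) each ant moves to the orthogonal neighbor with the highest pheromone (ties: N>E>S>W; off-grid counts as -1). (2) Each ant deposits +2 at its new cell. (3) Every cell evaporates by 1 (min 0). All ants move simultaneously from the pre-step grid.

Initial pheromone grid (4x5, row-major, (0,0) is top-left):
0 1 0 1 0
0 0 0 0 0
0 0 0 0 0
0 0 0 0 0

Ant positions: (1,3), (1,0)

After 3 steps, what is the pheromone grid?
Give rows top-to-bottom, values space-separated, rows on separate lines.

After step 1: ants at (0,3),(0,0)
  1 0 0 2 0
  0 0 0 0 0
  0 0 0 0 0
  0 0 0 0 0
After step 2: ants at (0,4),(0,1)
  0 1 0 1 1
  0 0 0 0 0
  0 0 0 0 0
  0 0 0 0 0
After step 3: ants at (0,3),(0,2)
  0 0 1 2 0
  0 0 0 0 0
  0 0 0 0 0
  0 0 0 0 0

0 0 1 2 0
0 0 0 0 0
0 0 0 0 0
0 0 0 0 0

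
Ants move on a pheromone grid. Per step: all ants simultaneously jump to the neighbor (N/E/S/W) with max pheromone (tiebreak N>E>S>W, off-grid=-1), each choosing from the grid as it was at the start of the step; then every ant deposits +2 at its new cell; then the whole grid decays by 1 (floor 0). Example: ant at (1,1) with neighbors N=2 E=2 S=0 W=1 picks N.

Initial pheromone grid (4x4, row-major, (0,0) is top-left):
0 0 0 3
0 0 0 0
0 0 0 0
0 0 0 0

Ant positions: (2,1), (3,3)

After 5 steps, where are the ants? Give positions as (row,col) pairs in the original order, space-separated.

Step 1: ant0:(2,1)->N->(1,1) | ant1:(3,3)->N->(2,3)
  grid max=2 at (0,3)
Step 2: ant0:(1,1)->N->(0,1) | ant1:(2,3)->N->(1,3)
  grid max=1 at (0,1)
Step 3: ant0:(0,1)->E->(0,2) | ant1:(1,3)->N->(0,3)
  grid max=2 at (0,3)
Step 4: ant0:(0,2)->E->(0,3) | ant1:(0,3)->W->(0,2)
  grid max=3 at (0,3)
Step 5: ant0:(0,3)->W->(0,2) | ant1:(0,2)->E->(0,3)
  grid max=4 at (0,3)

(0,2) (0,3)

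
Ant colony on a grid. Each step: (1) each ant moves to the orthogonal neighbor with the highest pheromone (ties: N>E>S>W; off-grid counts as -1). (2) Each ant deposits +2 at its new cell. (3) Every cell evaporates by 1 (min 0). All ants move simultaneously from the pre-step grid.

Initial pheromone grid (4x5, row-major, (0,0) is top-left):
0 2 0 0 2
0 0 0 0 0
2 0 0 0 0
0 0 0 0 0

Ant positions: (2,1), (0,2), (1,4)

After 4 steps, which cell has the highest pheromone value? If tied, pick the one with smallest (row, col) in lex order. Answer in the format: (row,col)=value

Answer: (0,1)=2

Derivation:
Step 1: ant0:(2,1)->W->(2,0) | ant1:(0,2)->W->(0,1) | ant2:(1,4)->N->(0,4)
  grid max=3 at (0,1)
Step 2: ant0:(2,0)->N->(1,0) | ant1:(0,1)->E->(0,2) | ant2:(0,4)->S->(1,4)
  grid max=2 at (0,1)
Step 3: ant0:(1,0)->S->(2,0) | ant1:(0,2)->W->(0,1) | ant2:(1,4)->N->(0,4)
  grid max=3 at (0,1)
Step 4: ant0:(2,0)->N->(1,0) | ant1:(0,1)->E->(0,2) | ant2:(0,4)->S->(1,4)
  grid max=2 at (0,1)
Final grid:
  0 2 1 0 2
  1 0 0 0 1
  2 0 0 0 0
  0 0 0 0 0
Max pheromone 2 at (0,1)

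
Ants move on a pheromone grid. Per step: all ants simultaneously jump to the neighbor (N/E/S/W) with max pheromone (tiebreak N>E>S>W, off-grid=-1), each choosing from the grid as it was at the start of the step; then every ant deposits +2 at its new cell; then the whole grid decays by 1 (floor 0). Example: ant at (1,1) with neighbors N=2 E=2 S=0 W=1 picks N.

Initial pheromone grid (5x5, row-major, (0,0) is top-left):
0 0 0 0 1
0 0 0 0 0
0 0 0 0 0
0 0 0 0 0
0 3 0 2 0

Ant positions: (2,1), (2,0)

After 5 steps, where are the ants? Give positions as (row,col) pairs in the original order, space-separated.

Step 1: ant0:(2,1)->N->(1,1) | ant1:(2,0)->N->(1,0)
  grid max=2 at (4,1)
Step 2: ant0:(1,1)->W->(1,0) | ant1:(1,0)->E->(1,1)
  grid max=2 at (1,0)
Step 3: ant0:(1,0)->E->(1,1) | ant1:(1,1)->W->(1,0)
  grid max=3 at (1,0)
Step 4: ant0:(1,1)->W->(1,0) | ant1:(1,0)->E->(1,1)
  grid max=4 at (1,0)
Step 5: ant0:(1,0)->E->(1,1) | ant1:(1,1)->W->(1,0)
  grid max=5 at (1,0)

(1,1) (1,0)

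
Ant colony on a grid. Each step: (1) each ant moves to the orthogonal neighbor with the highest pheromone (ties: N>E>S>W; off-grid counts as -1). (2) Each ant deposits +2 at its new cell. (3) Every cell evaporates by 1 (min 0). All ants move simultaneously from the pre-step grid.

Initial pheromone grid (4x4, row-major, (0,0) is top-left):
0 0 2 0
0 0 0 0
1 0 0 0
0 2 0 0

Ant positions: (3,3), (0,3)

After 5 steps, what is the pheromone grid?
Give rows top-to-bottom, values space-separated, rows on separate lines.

After step 1: ants at (2,3),(0,2)
  0 0 3 0
  0 0 0 0
  0 0 0 1
  0 1 0 0
After step 2: ants at (1,3),(0,3)
  0 0 2 1
  0 0 0 1
  0 0 0 0
  0 0 0 0
After step 3: ants at (0,3),(0,2)
  0 0 3 2
  0 0 0 0
  0 0 0 0
  0 0 0 0
After step 4: ants at (0,2),(0,3)
  0 0 4 3
  0 0 0 0
  0 0 0 0
  0 0 0 0
After step 5: ants at (0,3),(0,2)
  0 0 5 4
  0 0 0 0
  0 0 0 0
  0 0 0 0

0 0 5 4
0 0 0 0
0 0 0 0
0 0 0 0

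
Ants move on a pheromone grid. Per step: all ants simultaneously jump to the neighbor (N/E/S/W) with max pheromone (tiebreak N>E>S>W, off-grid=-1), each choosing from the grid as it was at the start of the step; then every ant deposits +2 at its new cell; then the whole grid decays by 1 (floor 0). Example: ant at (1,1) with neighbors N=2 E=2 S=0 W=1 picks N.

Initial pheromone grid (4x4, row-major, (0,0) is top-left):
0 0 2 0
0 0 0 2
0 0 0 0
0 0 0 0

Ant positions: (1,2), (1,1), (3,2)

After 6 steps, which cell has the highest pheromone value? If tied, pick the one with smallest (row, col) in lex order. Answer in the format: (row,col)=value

Step 1: ant0:(1,2)->N->(0,2) | ant1:(1,1)->N->(0,1) | ant2:(3,2)->N->(2,2)
  grid max=3 at (0,2)
Step 2: ant0:(0,2)->W->(0,1) | ant1:(0,1)->E->(0,2) | ant2:(2,2)->N->(1,2)
  grid max=4 at (0,2)
Step 3: ant0:(0,1)->E->(0,2) | ant1:(0,2)->W->(0,1) | ant2:(1,2)->N->(0,2)
  grid max=7 at (0,2)
Step 4: ant0:(0,2)->W->(0,1) | ant1:(0,1)->E->(0,2) | ant2:(0,2)->W->(0,1)
  grid max=8 at (0,2)
Step 5: ant0:(0,1)->E->(0,2) | ant1:(0,2)->W->(0,1) | ant2:(0,1)->E->(0,2)
  grid max=11 at (0,2)
Step 6: ant0:(0,2)->W->(0,1) | ant1:(0,1)->E->(0,2) | ant2:(0,2)->W->(0,1)
  grid max=12 at (0,2)
Final grid:
  0 10 12 0
  0 0 0 0
  0 0 0 0
  0 0 0 0
Max pheromone 12 at (0,2)

Answer: (0,2)=12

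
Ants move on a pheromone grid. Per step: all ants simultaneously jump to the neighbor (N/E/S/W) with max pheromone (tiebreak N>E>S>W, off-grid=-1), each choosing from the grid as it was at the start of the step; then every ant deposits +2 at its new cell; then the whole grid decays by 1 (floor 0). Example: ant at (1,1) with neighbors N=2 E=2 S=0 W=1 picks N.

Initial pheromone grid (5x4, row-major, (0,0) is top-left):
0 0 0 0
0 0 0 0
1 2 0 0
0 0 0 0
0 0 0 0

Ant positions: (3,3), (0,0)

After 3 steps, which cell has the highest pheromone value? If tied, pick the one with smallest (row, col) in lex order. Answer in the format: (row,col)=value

Step 1: ant0:(3,3)->N->(2,3) | ant1:(0,0)->E->(0,1)
  grid max=1 at (0,1)
Step 2: ant0:(2,3)->N->(1,3) | ant1:(0,1)->E->(0,2)
  grid max=1 at (0,2)
Step 3: ant0:(1,3)->N->(0,3) | ant1:(0,2)->E->(0,3)
  grid max=3 at (0,3)
Final grid:
  0 0 0 3
  0 0 0 0
  0 0 0 0
  0 0 0 0
  0 0 0 0
Max pheromone 3 at (0,3)

Answer: (0,3)=3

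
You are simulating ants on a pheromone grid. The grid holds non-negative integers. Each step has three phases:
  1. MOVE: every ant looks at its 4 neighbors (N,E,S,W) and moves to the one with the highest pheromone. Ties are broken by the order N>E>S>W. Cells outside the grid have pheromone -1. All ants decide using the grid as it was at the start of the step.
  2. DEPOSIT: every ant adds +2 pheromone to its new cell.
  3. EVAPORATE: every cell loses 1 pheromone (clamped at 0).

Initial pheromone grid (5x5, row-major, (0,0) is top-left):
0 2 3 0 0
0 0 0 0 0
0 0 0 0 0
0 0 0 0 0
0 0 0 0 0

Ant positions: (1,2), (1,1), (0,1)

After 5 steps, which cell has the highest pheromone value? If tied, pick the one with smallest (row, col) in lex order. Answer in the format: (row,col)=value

Step 1: ant0:(1,2)->N->(0,2) | ant1:(1,1)->N->(0,1) | ant2:(0,1)->E->(0,2)
  grid max=6 at (0,2)
Step 2: ant0:(0,2)->W->(0,1) | ant1:(0,1)->E->(0,2) | ant2:(0,2)->W->(0,1)
  grid max=7 at (0,2)
Step 3: ant0:(0,1)->E->(0,2) | ant1:(0,2)->W->(0,1) | ant2:(0,1)->E->(0,2)
  grid max=10 at (0,2)
Step 4: ant0:(0,2)->W->(0,1) | ant1:(0,1)->E->(0,2) | ant2:(0,2)->W->(0,1)
  grid max=11 at (0,2)
Step 5: ant0:(0,1)->E->(0,2) | ant1:(0,2)->W->(0,1) | ant2:(0,1)->E->(0,2)
  grid max=14 at (0,2)
Final grid:
  0 11 14 0 0
  0 0 0 0 0
  0 0 0 0 0
  0 0 0 0 0
  0 0 0 0 0
Max pheromone 14 at (0,2)

Answer: (0,2)=14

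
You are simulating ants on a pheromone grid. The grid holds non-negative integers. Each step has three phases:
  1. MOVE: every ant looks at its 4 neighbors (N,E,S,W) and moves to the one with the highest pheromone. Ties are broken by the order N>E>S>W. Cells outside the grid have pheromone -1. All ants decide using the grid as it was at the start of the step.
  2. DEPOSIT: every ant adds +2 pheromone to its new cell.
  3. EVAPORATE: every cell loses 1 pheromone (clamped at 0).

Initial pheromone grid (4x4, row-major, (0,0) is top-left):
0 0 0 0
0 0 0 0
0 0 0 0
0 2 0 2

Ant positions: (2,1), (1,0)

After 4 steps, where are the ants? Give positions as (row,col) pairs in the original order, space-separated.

Step 1: ant0:(2,1)->S->(3,1) | ant1:(1,0)->N->(0,0)
  grid max=3 at (3,1)
Step 2: ant0:(3,1)->N->(2,1) | ant1:(0,0)->E->(0,1)
  grid max=2 at (3,1)
Step 3: ant0:(2,1)->S->(3,1) | ant1:(0,1)->E->(0,2)
  grid max=3 at (3,1)
Step 4: ant0:(3,1)->N->(2,1) | ant1:(0,2)->E->(0,3)
  grid max=2 at (3,1)

(2,1) (0,3)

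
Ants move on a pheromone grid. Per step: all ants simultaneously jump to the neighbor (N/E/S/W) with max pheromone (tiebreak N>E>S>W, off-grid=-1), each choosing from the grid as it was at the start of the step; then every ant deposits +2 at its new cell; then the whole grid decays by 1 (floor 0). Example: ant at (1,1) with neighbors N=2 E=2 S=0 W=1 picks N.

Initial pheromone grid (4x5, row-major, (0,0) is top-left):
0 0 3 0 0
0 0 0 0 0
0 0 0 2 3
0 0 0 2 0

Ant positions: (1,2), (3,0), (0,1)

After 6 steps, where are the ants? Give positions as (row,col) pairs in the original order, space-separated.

Step 1: ant0:(1,2)->N->(0,2) | ant1:(3,0)->N->(2,0) | ant2:(0,1)->E->(0,2)
  grid max=6 at (0,2)
Step 2: ant0:(0,2)->E->(0,3) | ant1:(2,0)->N->(1,0) | ant2:(0,2)->E->(0,3)
  grid max=5 at (0,2)
Step 3: ant0:(0,3)->W->(0,2) | ant1:(1,0)->N->(0,0) | ant2:(0,3)->W->(0,2)
  grid max=8 at (0,2)
Step 4: ant0:(0,2)->E->(0,3) | ant1:(0,0)->E->(0,1) | ant2:(0,2)->E->(0,3)
  grid max=7 at (0,2)
Step 5: ant0:(0,3)->W->(0,2) | ant1:(0,1)->E->(0,2) | ant2:(0,3)->W->(0,2)
  grid max=12 at (0,2)
Step 6: ant0:(0,2)->E->(0,3) | ant1:(0,2)->E->(0,3) | ant2:(0,2)->E->(0,3)
  grid max=11 at (0,2)

(0,3) (0,3) (0,3)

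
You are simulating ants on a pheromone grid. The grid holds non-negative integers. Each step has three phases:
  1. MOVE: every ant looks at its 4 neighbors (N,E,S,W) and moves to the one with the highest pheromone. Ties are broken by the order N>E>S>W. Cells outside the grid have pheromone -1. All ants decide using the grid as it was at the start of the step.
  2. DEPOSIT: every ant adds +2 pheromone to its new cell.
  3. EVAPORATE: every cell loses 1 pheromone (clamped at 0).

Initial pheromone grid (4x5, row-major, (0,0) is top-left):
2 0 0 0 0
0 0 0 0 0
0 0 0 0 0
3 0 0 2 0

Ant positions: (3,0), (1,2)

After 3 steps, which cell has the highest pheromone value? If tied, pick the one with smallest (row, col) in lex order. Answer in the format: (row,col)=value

Step 1: ant0:(3,0)->N->(2,0) | ant1:(1,2)->N->(0,2)
  grid max=2 at (3,0)
Step 2: ant0:(2,0)->S->(3,0) | ant1:(0,2)->E->(0,3)
  grid max=3 at (3,0)
Step 3: ant0:(3,0)->N->(2,0) | ant1:(0,3)->E->(0,4)
  grid max=2 at (3,0)
Final grid:
  0 0 0 0 1
  0 0 0 0 0
  1 0 0 0 0
  2 0 0 0 0
Max pheromone 2 at (3,0)

Answer: (3,0)=2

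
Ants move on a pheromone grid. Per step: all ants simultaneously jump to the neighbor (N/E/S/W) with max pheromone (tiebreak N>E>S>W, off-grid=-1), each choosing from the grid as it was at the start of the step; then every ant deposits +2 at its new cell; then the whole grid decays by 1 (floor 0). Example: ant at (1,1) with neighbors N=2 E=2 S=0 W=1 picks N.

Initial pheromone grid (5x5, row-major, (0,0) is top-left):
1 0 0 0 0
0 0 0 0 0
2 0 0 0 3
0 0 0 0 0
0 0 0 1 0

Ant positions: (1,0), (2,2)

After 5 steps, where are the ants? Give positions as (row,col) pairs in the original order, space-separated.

Step 1: ant0:(1,0)->S->(2,0) | ant1:(2,2)->N->(1,2)
  grid max=3 at (2,0)
Step 2: ant0:(2,0)->N->(1,0) | ant1:(1,2)->N->(0,2)
  grid max=2 at (2,0)
Step 3: ant0:(1,0)->S->(2,0) | ant1:(0,2)->E->(0,3)
  grid max=3 at (2,0)
Step 4: ant0:(2,0)->N->(1,0) | ant1:(0,3)->E->(0,4)
  grid max=2 at (2,0)
Step 5: ant0:(1,0)->S->(2,0) | ant1:(0,4)->S->(1,4)
  grid max=3 at (2,0)

(2,0) (1,4)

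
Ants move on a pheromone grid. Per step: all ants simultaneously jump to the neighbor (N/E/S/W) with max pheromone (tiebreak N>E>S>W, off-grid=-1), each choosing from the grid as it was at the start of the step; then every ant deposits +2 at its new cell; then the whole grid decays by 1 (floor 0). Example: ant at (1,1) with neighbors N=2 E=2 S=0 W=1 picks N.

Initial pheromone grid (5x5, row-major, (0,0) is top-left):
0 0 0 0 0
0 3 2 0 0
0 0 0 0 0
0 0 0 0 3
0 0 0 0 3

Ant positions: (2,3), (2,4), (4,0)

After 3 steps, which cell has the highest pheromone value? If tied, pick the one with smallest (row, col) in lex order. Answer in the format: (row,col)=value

Step 1: ant0:(2,3)->N->(1,3) | ant1:(2,4)->S->(3,4) | ant2:(4,0)->N->(3,0)
  grid max=4 at (3,4)
Step 2: ant0:(1,3)->W->(1,2) | ant1:(3,4)->S->(4,4) | ant2:(3,0)->N->(2,0)
  grid max=3 at (3,4)
Step 3: ant0:(1,2)->W->(1,1) | ant1:(4,4)->N->(3,4) | ant2:(2,0)->N->(1,0)
  grid max=4 at (3,4)
Final grid:
  0 0 0 0 0
  1 2 1 0 0
  0 0 0 0 0
  0 0 0 0 4
  0 0 0 0 2
Max pheromone 4 at (3,4)

Answer: (3,4)=4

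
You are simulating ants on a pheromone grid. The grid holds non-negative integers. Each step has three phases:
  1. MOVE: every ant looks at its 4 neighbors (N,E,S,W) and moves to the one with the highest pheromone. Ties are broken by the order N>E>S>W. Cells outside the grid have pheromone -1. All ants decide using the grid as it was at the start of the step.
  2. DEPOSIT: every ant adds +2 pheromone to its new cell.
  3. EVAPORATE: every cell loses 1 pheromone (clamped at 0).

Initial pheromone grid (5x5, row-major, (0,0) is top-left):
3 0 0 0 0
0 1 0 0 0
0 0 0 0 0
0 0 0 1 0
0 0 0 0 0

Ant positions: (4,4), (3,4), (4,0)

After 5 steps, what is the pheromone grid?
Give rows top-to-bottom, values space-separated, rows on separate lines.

After step 1: ants at (3,4),(3,3),(3,0)
  2 0 0 0 0
  0 0 0 0 0
  0 0 0 0 0
  1 0 0 2 1
  0 0 0 0 0
After step 2: ants at (3,3),(3,4),(2,0)
  1 0 0 0 0
  0 0 0 0 0
  1 0 0 0 0
  0 0 0 3 2
  0 0 0 0 0
After step 3: ants at (3,4),(3,3),(1,0)
  0 0 0 0 0
  1 0 0 0 0
  0 0 0 0 0
  0 0 0 4 3
  0 0 0 0 0
After step 4: ants at (3,3),(3,4),(0,0)
  1 0 0 0 0
  0 0 0 0 0
  0 0 0 0 0
  0 0 0 5 4
  0 0 0 0 0
After step 5: ants at (3,4),(3,3),(0,1)
  0 1 0 0 0
  0 0 0 0 0
  0 0 0 0 0
  0 0 0 6 5
  0 0 0 0 0

0 1 0 0 0
0 0 0 0 0
0 0 0 0 0
0 0 0 6 5
0 0 0 0 0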